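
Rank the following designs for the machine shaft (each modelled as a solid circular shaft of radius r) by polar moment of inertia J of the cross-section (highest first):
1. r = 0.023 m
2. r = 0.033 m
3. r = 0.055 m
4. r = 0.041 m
Model: a solid circular shaft of radius r, so J = (π·r^4) / 2 (SI units).
  Case 1: J = (π × 0.023^4) / 2 = 4.396 × 10⁻⁷ m⁴
  Case 2: J = (π × 0.033^4) / 2 = 1.863 × 10⁻⁶ m⁴
  Case 3: J = (π × 0.055^4) / 2 = 1.437 × 10⁻⁵ m⁴
  Case 4: J = (π × 0.041^4) / 2 = 4.439 × 10⁻⁶ m⁴
Ordering: 1.437 × 10⁻⁵ m⁴ (case 3) > 4.439 × 10⁻⁶ m⁴ (case 4) > 1.863 × 10⁻⁶ m⁴ (case 2) > 4.396 × 10⁻⁷ m⁴ (case 1)
Final answer: 3, 4, 2, 1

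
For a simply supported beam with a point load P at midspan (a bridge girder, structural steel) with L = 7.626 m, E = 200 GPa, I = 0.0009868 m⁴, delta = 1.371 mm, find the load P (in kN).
Model: a simply supported beam with a point load P at midspan, so delta = (P·L^3) / (48·E·I).
Solve for P: P = (48·delta·E·I) / L^3.
Convert to SI units:
  E = 200 GPa = 2 × 10¹¹ Pa
  delta = 1.371 mm = 0.001371 m
Substitute:
  P = (48 × 0.001371 × (2 × 10¹¹) × 0.0009868) / 7.626^3
  P = 29290 N
Convert: P = 29290 N = 29.29 kN
Final answer: P = 29.29 kN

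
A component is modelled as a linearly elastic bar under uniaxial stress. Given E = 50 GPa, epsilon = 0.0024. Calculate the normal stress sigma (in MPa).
Model: a linearly elastic bar under uniaxial stress, so sigma = E·epsilon.
Convert to SI units:
  E = 50 GPa = 5 × 10¹⁰ Pa
Substitute:
  sigma = (5 × 10¹⁰) × 0.0024
  sigma = 1.2 × 10⁸ Pa
Convert: sigma = 1.2 × 10⁸ Pa = 120 MPa
Final answer: sigma = 120 MPa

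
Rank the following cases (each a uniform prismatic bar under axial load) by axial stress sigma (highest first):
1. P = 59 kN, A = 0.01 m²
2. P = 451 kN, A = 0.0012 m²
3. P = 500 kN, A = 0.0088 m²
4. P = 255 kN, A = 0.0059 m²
Model: a uniform prismatic bar under axial load, so sigma = P / A (SI units).
  Case 1: sigma = 59000 / 0.01 = 5.9 × 10⁶ Pa = 5.9 MPa
  Case 2: sigma = 451000 / 0.0012 = 3.758 × 10⁸ Pa = 375.8 MPa
  Case 3: sigma = 500000 / 0.0088 = 5.682 × 10⁷ Pa = 56.82 MPa
  Case 4: sigma = 255000 / 0.0059 = 4.322 × 10⁷ Pa = 43.22 MPa
Ordering: 375.8 MPa (case 2) > 56.82 MPa (case 3) > 43.22 MPa (case 4) > 5.9 MPa (case 1)
Final answer: 2, 3, 4, 1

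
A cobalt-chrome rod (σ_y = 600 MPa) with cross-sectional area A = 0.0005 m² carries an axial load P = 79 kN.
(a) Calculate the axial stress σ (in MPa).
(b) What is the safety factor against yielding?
(a) Axial stress σ = P/A. Convert P = 79 kN = 79000 N.
  σ = 79000 / 0.0005 = 1.58 × 10⁸ Pa = 158 MPa
(b) Safety factor SF = σ_y/σ = 600 / 158 = 3.797
Final answer: (a) σ = 158 MPa, (b) SF = 3.797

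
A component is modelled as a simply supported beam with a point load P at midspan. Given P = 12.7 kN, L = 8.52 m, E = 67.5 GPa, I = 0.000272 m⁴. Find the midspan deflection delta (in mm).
Model: a simply supported beam with a point load P at midspan, so delta = (P·L^3) / (48·E·I).
Convert to SI units:
  P = 12.7 kN = 12700 N
  E = 67.5 GPa = 6.75 × 10¹⁰ Pa
Substitute:
  delta = (12700 × 8.52^3) / (48 × (6.75 × 10¹⁰) × 0.000272)
  delta = 0.008913 m
Convert: delta = 0.008913 m = 8.913 mm
Final answer: delta = 8.913 mm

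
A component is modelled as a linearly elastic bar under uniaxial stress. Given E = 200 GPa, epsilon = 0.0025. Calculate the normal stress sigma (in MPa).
Model: a linearly elastic bar under uniaxial stress, so sigma = E·epsilon.
Convert to SI units:
  E = 200 GPa = 2 × 10¹¹ Pa
Substitute:
  sigma = (2 × 10¹¹) × 0.0025
  sigma = 5 × 10⁸ Pa
Convert: sigma = 5 × 10⁸ Pa = 500 MPa
Final answer: sigma = 500 MPa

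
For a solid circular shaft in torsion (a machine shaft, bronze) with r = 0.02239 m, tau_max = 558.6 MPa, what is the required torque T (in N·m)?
Model: a solid circular shaft in torsion, so tau_max = (2·T) / (π·r^3).
Solve for T: T = (π·tau_max·r^3) / 2.
Convert to SI units:
  tau_max = 558.6 MPa = 5.586 × 10⁸ Pa
Substitute:
  T = (π × (5.586 × 10⁸) × 0.02239^3) / 2
  T = 9849 N·m
Final answer: T = 9849 N·m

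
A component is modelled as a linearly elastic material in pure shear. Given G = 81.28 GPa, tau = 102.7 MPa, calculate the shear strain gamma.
Model: a linearly elastic material in pure shear, so tau = G·gamma.
Solve for gamma: gamma = tau / G.
Convert to SI units:
  G = 81.28 GPa = 8.128 × 10¹⁰ Pa
  tau = 102.7 MPa = 1.027 × 10⁸ Pa
Substitute:
  gamma = (1.027 × 10⁸) / (8.128 × 10¹⁰)
  gamma = 0.001264
Final answer: gamma = 0.001264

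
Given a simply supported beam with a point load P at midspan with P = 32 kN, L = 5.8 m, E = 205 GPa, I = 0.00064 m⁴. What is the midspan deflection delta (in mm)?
Model: a simply supported beam with a point load P at midspan, so delta = (P·L^3) / (48·E·I).
Convert to SI units:
  P = 32 kN = 32000 N
  E = 205 GPa = 2.05 × 10¹¹ Pa
Substitute:
  delta = (32000 × 5.8^3) / (48 × (2.05 × 10¹¹) × 0.00064)
  delta = 0.0009914 m
Convert: delta = 0.0009914 m = 0.9914 mm
Final answer: delta = 0.9914 mm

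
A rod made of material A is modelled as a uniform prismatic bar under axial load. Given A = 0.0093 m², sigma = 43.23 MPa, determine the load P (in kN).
Model: a uniform prismatic bar under axial load, so sigma = P / A.
Solve for P: P = sigma·A.
Convert to SI units:
  sigma = 43.23 MPa = 4.323 × 10⁷ Pa
Substitute:
  P = (4.323 × 10⁷) × 0.0093
  P = 402000 N
Convert: P = 402000 N = 402 kN
Final answer: P = 402 kN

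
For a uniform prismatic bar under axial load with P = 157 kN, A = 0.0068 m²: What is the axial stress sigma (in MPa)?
Model: a uniform prismatic bar under axial load, so sigma = P / A.
Convert to SI units:
  P = 157 kN = 157000 N
Substitute:
  sigma = 157000 / 0.0068
  sigma = 2.309 × 10⁷ Pa
Convert: sigma = 2.309 × 10⁷ Pa = 23.09 MPa
Final answer: sigma = 23.09 MPa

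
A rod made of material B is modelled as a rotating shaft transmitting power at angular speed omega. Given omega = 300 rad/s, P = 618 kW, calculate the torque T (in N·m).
Model: a rotating shaft transmitting power at angular speed omega, so P = T·omega.
Solve for T: T = P / omega.
Convert to SI units:
  P = 618 kW = 618000 W
Substitute:
  T = 618000 / 300
  T = 2060 N·m
Final answer: T = 2060 N·m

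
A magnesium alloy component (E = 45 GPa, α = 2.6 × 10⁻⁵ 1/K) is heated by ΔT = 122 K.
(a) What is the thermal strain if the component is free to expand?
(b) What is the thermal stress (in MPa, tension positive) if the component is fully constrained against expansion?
(a) Free thermal strain ε_th = α·ΔT = (2.6 × 10⁻⁵) × 122 = 0.003172
(b) Fully constrained, the expansion is suppressed, so σ = -E·α·ΔT. Convert E = 45 GPa = 4.5 × 10¹⁰ Pa.
  σ = -(4.5 × 10¹⁰) × (2.6 × 10⁻⁵) × 122 = -1.427 × 10⁸ Pa = -142.7 MPa (compressive)
Final answer: (a) ε_th = 0.003172, (b) σ = -142.7 MPa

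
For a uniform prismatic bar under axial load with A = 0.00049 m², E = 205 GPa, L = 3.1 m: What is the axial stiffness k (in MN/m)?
Model: a uniform prismatic bar under axial load, so k = (A·E) / L.
Convert to SI units:
  E = 205 GPa = 2.05 × 10¹¹ Pa
Substitute:
  k = (0.00049 × (2.05 × 10¹¹)) / 3.1
  k = 3.24 × 10⁷ N/m
Convert: k = 3.24 × 10⁷ N/m = 32.4 MN/m
Final answer: k = 32.4 MN/m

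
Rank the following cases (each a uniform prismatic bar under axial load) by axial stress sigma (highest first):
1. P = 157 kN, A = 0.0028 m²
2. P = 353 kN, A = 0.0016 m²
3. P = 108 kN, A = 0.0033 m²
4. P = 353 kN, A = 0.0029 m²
Model: a uniform prismatic bar under axial load, so sigma = P / A (SI units).
  Case 1: sigma = 157000 / 0.0028 = 5.607 × 10⁷ Pa = 56.07 MPa
  Case 2: sigma = 353000 / 0.0016 = 2.206 × 10⁸ Pa = 220.6 MPa
  Case 3: sigma = 108000 / 0.0033 = 3.273 × 10⁷ Pa = 32.73 MPa
  Case 4: sigma = 353000 / 0.0029 = 1.217 × 10⁸ Pa = 121.7 MPa
Ordering: 220.6 MPa (case 2) > 121.7 MPa (case 4) > 56.07 MPa (case 1) > 32.73 MPa (case 3)
Final answer: 2, 4, 1, 3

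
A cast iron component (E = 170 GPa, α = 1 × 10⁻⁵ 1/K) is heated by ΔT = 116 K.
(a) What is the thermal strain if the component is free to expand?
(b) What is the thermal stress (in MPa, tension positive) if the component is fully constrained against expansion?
(a) Free thermal strain ε_th = α·ΔT = (1 × 10⁻⁵) × 116 = 0.00116
(b) Fully constrained, the expansion is suppressed, so σ = -E·α·ΔT. Convert E = 170 GPa = 1.7 × 10¹¹ Pa.
  σ = -(1.7 × 10¹¹) × (1 × 10⁻⁵) × 116 = -1.972 × 10⁸ Pa = -197.2 MPa (compressive)
Final answer: (a) ε_th = 0.00116, (b) σ = -197.2 MPa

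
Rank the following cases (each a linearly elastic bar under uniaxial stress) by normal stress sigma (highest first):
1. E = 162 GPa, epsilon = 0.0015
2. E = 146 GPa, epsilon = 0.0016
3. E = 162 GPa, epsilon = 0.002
Model: a linearly elastic bar under uniaxial stress, so sigma = E·epsilon (SI units).
  Case 1: sigma = (1.62 × 10¹¹) × 0.0015 = 2.43 × 10⁸ Pa = 243 MPa
  Case 2: sigma = (1.46 × 10¹¹) × 0.0016 = 2.336 × 10⁸ Pa = 233.6 MPa
  Case 3: sigma = (1.62 × 10¹¹) × 0.002 = 3.24 × 10⁸ Pa = 324 MPa
Ordering: 324 MPa (case 3) > 243 MPa (case 1) > 233.6 MPa (case 2)
Final answer: 3, 1, 2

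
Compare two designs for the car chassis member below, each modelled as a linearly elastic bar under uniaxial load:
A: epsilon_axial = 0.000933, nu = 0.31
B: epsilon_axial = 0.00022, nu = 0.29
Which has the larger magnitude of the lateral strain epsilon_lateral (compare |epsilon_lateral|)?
Model: a linearly elastic bar under uniaxial load, so epsilon_lateral = -nu·epsilon_axial (SI units).
  A: epsilon_lateral = -(0.31 × 0.000933) = -0.0002892
  B: epsilon_lateral = -(0.29 × 0.00022) = -6.38 × 10⁻⁵
|epsilon_lateral|: A = 0.0002892, B = 6.38 × 10⁻⁵, so A is larger in magnitude.
Final answer: A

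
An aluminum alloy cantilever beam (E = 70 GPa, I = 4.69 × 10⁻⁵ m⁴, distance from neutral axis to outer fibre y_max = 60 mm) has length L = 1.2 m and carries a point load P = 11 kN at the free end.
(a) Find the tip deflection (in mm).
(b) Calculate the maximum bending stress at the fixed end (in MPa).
(a) Tip deflection of a cantilever with an end point load: δ = P·L^3 / (3·E·I). Convert P = 11 kN = 11000 N, E = 70 GPa = 7 × 10¹⁰ Pa.
  δ = (11000 × 1.2^3) / (3 × (7 × 10¹⁰) × (4.69 × 10⁻⁵)) = 0.00193 m = 1.93 mm
(b) Maximum bending moment at the fixed end: M = P·L = 11000 × 1.2 = 13200 N·m. Convert y_max = 60 mm = 0.06 m.
  σ = M·y_max / I = (13200 × 0.06) / (4.69 × 10⁻⁵) = 1.689 × 10⁷ Pa = 16.89 MPa
Final answer: (a) δ = 1.93 mm, (b) σ = 16.89 MPa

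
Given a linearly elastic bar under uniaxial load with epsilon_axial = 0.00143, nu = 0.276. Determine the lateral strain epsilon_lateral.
Model: a linearly elastic bar under uniaxial load, so epsilon_lateral = -nu·epsilon_axial.
Substitute:
  epsilon_lateral = -(0.276 × 0.00143)
  epsilon_lateral = -0.0003947
Final answer: epsilon_lateral = -0.0003947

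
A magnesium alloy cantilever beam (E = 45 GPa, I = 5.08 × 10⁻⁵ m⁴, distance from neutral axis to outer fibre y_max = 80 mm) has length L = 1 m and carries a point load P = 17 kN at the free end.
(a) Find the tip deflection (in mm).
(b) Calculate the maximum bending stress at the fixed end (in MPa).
(a) Tip deflection of a cantilever with an end point load: δ = P·L^3 / (3·E·I). Convert P = 17 kN = 17000 N, E = 45 GPa = 4.5 × 10¹⁰ Pa.
  δ = (17000 × 1^3) / (3 × (4.5 × 10¹⁰) × (5.08 × 10⁻⁵)) = 0.002479 m = 2.479 mm
(b) Maximum bending moment at the fixed end: M = P·L = 17000 × 1 = 17000 N·m. Convert y_max = 80 mm = 0.08 m.
  σ = M·y_max / I = (17000 × 0.08) / (5.08 × 10⁻⁵) = 2.677 × 10⁷ Pa = 26.77 MPa
Final answer: (a) δ = 2.479 mm, (b) σ = 26.77 MPa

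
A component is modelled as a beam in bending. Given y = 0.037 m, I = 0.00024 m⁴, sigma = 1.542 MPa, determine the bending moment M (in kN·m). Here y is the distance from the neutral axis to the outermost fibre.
Model: a beam in bending, so sigma = (M·y) / I.
Solve for M: M = (sigma·I) / y.
Convert to SI units:
  sigma = 1.542 MPa = 1.542 × 10⁶ Pa
Substitute:
  M = ((1.542 × 10⁶) × 0.00024) / 0.037
  M = 10000 N·m
Convert: M = 10000 N·m = 10 kN·m
Final answer: M = 10 kN·m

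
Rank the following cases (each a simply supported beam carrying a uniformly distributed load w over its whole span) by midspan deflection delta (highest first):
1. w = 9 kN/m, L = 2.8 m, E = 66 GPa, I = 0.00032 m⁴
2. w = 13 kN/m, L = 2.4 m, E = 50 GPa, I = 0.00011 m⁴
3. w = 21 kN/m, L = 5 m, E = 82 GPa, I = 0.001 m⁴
Model: a simply supported beam carrying a uniformly distributed load w over its whole span, so delta = (5·w·L^4) / (384·E·I) (SI units).
  Case 1: delta = (5 × 9000 × 2.8^4) / (384 × (6.6 × 10¹⁰) × 0.00032) = 0.0003411 m = 0.3411 mm
  Case 2: delta = (5 × 13000 × 2.4^4) / (384 × (5 × 10¹⁰) × 0.00011) = 0.001021 m = 1.021 mm
  Case 3: delta = (5 × 21000 × 5^4) / (384 × (8.2 × 10¹⁰) × 0.001) = 0.002084 m = 2.084 mm
Ordering: 2.084 mm (case 3) > 1.021 mm (case 2) > 0.3411 mm (case 1)
Final answer: 3, 2, 1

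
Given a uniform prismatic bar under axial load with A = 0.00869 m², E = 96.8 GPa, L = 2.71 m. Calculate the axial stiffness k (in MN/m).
Model: a uniform prismatic bar under axial load, so k = (A·E) / L.
Convert to SI units:
  E = 96.8 GPa = 9.68 × 10¹⁰ Pa
Substitute:
  k = (0.00869 × (9.68 × 10¹⁰)) / 2.71
  k = 3.104 × 10⁸ N/m
Convert: k = 3.104 × 10⁸ N/m = 310.4 MN/m
Final answer: k = 310.4 MN/m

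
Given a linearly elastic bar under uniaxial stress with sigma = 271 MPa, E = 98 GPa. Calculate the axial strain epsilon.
Model: a linearly elastic bar under uniaxial stress, so epsilon = sigma / E.
Convert to SI units:
  sigma = 271 MPa = 2.71 × 10⁸ Pa
  E = 98 GPa = 9.8 × 10¹⁰ Pa
Substitute:
  epsilon = (2.71 × 10⁸) / (9.8 × 10¹⁰)
  epsilon = 0.002765
Final answer: epsilon = 0.002765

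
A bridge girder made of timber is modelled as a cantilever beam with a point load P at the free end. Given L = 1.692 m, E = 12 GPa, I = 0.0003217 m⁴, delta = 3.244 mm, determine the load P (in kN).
Model: a cantilever beam with a point load P at the free end, so delta = (P·L^3) / (3·E·I).
Solve for P: P = (3·delta·E·I) / L^3.
Convert to SI units:
  E = 12 GPa = 1.2 × 10¹⁰ Pa
  delta = 3.244 mm = 0.003244 m
Substitute:
  P = (3 × 0.003244 × (1.2 × 10¹⁰) × 0.0003217) / 1.692^3
  P = 7756 N
Convert: P = 7756 N = 7.756 kN
Final answer: P = 7.756 kN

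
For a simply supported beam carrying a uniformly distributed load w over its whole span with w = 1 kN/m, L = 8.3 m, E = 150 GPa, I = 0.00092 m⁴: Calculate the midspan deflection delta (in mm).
Model: a simply supported beam carrying a uniformly distributed load w over its whole span, so delta = (5·w·L^4) / (384·E·I).
Convert to SI units:
  w = 1 kN/m = 1000 N/m
  E = 150 GPa = 1.5 × 10¹¹ Pa
Substitute:
  delta = (5 × 1000 × 8.3^4) / (384 × (1.5 × 10¹¹) × 0.00092)
  delta = 0.0004478 m
Convert: delta = 0.0004478 m = 0.4478 mm
Final answer: delta = 0.4478 mm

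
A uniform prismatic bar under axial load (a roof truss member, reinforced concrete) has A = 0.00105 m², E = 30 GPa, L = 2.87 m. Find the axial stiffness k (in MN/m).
Model: a uniform prismatic bar under axial load, so k = (A·E) / L.
Convert to SI units:
  E = 30 GPa = 3 × 10¹⁰ Pa
Substitute:
  k = (0.00105 × (3 × 10¹⁰)) / 2.87
  k = 1.098 × 10⁷ N/m
Convert: k = 1.098 × 10⁷ N/m = 10.98 MN/m
Final answer: k = 10.98 MN/m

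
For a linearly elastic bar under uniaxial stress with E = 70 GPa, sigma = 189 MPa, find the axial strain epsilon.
Model: a linearly elastic bar under uniaxial stress, so sigma = E·epsilon.
Solve for epsilon: epsilon = sigma / E.
Convert to SI units:
  E = 70 GPa = 7 × 10¹⁰ Pa
  sigma = 189 MPa = 1.89 × 10⁸ Pa
Substitute:
  epsilon = (1.89 × 10⁸) / (7 × 10¹⁰)
  epsilon = 0.0027
Final answer: epsilon = 0.0027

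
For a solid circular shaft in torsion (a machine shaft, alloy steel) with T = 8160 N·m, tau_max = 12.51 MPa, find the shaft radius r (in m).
Model: a solid circular shaft in torsion, so tau_max = (2·T) / (π·r^3).
Solve for r: r = ((2·T) / (π·tau_max))^(1/3).
Convert to SI units:
  tau_max = 12.51 MPa = 1.251 × 10⁷ Pa
Substitute:
  r = ((2 × 8160) / (π × (1.251 × 10⁷)))^(1/3)
  r = 0.07461 m
Final answer: r = 0.07461 m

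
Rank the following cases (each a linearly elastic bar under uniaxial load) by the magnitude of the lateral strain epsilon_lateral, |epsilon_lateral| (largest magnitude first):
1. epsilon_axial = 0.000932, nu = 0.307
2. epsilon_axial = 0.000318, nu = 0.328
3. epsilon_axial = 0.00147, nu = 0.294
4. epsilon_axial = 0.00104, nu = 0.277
Model: a linearly elastic bar under uniaxial load, so epsilon_lateral = -nu·epsilon_axial (SI units).
  Case 1: epsilon_lateral = -(0.307 × 0.000932) = -0.0002861
  Case 2: epsilon_lateral = -(0.328 × 0.000318) = -0.0001043
  Case 3: epsilon_lateral = -(0.294 × 0.00147) = -0.0004322
  Case 4: epsilon_lateral = -(0.277 × 0.00104) = -0.0002881
Ordering by |epsilon_lateral|: 0.0004322 (case 3) > 0.0002881 (case 4) > 0.0002861 (case 1) > 0.0001043 (case 2)
Final answer: 3, 4, 1, 2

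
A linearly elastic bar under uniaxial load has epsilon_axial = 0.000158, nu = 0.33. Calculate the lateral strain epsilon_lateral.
Model: a linearly elastic bar under uniaxial load, so epsilon_lateral = -nu·epsilon_axial.
Substitute:
  epsilon_lateral = -(0.33 × 0.000158)
  epsilon_lateral = -5.214 × 10⁻⁵
Final answer: epsilon_lateral = -5.214 × 10⁻⁵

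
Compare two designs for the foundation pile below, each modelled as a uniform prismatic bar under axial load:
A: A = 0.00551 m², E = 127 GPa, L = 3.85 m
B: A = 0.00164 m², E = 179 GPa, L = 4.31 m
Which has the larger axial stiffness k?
Model: a uniform prismatic bar under axial load, so k = (A·E) / L (SI units).
  A: k = (0.00551 × (1.27 × 10¹¹)) / 3.85 = 1.818 × 10⁸ N/m = 181.8 MN/m
  B: k = (0.00164 × (1.79 × 10¹¹)) / 4.31 = 6.811 × 10⁷ N/m = 68.11 MN/m
181.8 MN/m > 68.11 MN/m, so A is larger.
Final answer: A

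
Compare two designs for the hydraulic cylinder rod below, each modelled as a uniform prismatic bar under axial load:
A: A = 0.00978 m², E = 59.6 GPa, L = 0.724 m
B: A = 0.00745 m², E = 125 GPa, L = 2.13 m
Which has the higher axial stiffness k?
Model: a uniform prismatic bar under axial load, so k = (A·E) / L (SI units).
  A: k = (0.00978 × (5.96 × 10¹⁰)) / 0.724 = 8.051 × 10⁸ N/m = 805.1 MN/m
  B: k = (0.00745 × (1.25 × 10¹¹)) / 2.13 = 4.372 × 10⁸ N/m = 437.2 MN/m
805.1 MN/m > 437.2 MN/m, so A is larger.
Final answer: A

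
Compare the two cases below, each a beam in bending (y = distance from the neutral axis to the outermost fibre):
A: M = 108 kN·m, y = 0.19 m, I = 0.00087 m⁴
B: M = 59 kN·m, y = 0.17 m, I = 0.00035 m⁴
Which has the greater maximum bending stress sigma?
Model: a beam in bending (y = distance from the neutral axis to the outermost fibre), so sigma = (M·y) / I (SI units).
  A: sigma = (108000 × 0.19) / 0.00087 = 2.359 × 10⁷ Pa = 23.59 MPa
  B: sigma = (59000 × 0.17) / 0.00035 = 2.866 × 10⁷ Pa = 28.66 MPa
28.66 MPa > 23.59 MPa, so B is larger.
Final answer: B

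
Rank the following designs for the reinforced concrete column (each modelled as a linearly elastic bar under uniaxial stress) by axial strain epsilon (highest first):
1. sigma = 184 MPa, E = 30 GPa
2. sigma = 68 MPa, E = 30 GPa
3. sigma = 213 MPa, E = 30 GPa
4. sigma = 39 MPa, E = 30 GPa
Model: a linearly elastic bar under uniaxial stress, so epsilon = sigma / E (SI units).
  Case 1: epsilon = (1.84 × 10⁸) / (3 × 10¹⁰) = 0.006133
  Case 2: epsilon = (6.8 × 10⁷) / (3 × 10¹⁰) = 0.002267
  Case 3: epsilon = (2.13 × 10⁸) / (3 × 10¹⁰) = 0.0071
  Case 4: epsilon = (3.9 × 10⁷) / (3 × 10¹⁰) = 0.0013
Ordering: 0.0071 (case 3) > 0.006133 (case 1) > 0.002267 (case 2) > 0.0013 (case 4)
Final answer: 3, 1, 2, 4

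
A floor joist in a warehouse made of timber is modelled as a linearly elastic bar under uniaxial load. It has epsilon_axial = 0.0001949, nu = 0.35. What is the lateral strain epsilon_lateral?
Model: a linearly elastic bar under uniaxial load, so epsilon_lateral = -nu·epsilon_axial.
Substitute:
  epsilon_lateral = -(0.35 × 0.0001949)
  epsilon_lateral = -6.821 × 10⁻⁵
Final answer: epsilon_lateral = -6.821 × 10⁻⁵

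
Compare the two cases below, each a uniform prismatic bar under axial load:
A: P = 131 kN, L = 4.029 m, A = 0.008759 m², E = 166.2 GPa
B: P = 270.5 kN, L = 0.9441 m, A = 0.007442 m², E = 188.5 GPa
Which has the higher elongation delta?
Model: a uniform prismatic bar under axial load, so delta = (P·L) / (A·E) (SI units).
  A: delta = (131000 × 4.029) / (0.008759 × (1.662 × 10¹¹)) = 0.0003626 m = 0.3626 mm
  B: delta = (270500 × 0.9441) / (0.007442 × (1.885 × 10¹¹)) = 0.000182 m = 0.182 mm
0.3626 mm > 0.182 mm, so A is larger.
Final answer: A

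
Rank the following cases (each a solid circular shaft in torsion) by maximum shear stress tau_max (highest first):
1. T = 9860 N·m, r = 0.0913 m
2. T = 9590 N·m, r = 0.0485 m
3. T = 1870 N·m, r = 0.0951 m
Model: a solid circular shaft in torsion, so tau_max = (2·T) / (π·r^3) (SI units).
  Case 1: tau_max = (2 × 9860) / (π × 0.0913^3) = 8.248 × 10⁶ Pa = 8.248 MPa
  Case 2: tau_max = (2 × 9590) / (π × 0.0485^3) = 5.351 × 10⁷ Pa = 53.51 MPa
  Case 3: tau_max = (2 × 1870) / (π × 0.0951^3) = 1.384 × 10⁶ Pa = 1.384 MPa
Ordering: 53.51 MPa (case 2) > 8.248 MPa (case 1) > 1.384 MPa (case 3)
Final answer: 2, 1, 3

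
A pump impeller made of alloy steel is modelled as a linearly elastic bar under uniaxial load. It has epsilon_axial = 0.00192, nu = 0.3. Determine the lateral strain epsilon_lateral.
Model: a linearly elastic bar under uniaxial load, so epsilon_lateral = -nu·epsilon_axial.
Substitute:
  epsilon_lateral = -(0.3 × 0.00192)
  epsilon_lateral = -0.000576
Final answer: epsilon_lateral = -0.000576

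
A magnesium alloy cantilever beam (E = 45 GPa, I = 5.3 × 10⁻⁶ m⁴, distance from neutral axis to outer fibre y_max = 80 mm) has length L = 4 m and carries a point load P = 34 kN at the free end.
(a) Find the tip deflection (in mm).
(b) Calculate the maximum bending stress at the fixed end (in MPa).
(a) Tip deflection of a cantilever with an end point load: δ = P·L^3 / (3·E·I). Convert P = 34 kN = 34000 N, E = 45 GPa = 4.5 × 10¹⁰ Pa.
  δ = (34000 × 4^3) / (3 × (4.5 × 10¹⁰) × (5.3 × 10⁻⁶)) = 3.041 m = 3041 mm
(b) Maximum bending moment at the fixed end: M = P·L = 34000 × 4 = 136000 N·m. Convert y_max = 80 mm = 0.08 m.
  σ = M·y_max / I = (136000 × 0.08) / (5.3 × 10⁻⁶) = 2.053 × 10⁹ Pa = 2053 MPa
Final answer: (a) δ = 3041 mm, (b) σ = 2053 MPa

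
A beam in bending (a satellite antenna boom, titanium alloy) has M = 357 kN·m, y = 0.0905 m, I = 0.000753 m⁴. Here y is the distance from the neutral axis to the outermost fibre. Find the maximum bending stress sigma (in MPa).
Model: a beam in bending, so sigma = (M·y) / I.
Convert to SI units:
  M = 357 kN·m = 357000 N·m
Substitute:
  sigma = (357000 × 0.0905) / 0.000753
  sigma = 4.291 × 10⁷ Pa
Convert: sigma = 4.291 × 10⁷ Pa = 42.91 MPa
Final answer: sigma = 42.91 MPa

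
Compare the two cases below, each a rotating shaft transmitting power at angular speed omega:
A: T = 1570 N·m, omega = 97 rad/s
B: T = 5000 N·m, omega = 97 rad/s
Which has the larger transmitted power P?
Model: a rotating shaft transmitting power at angular speed omega, so P = T·omega (SI units).
  A: P = 1570 × 97 = 152300 W = 152.3 kW
  B: P = 5000 × 97 = 485000 W = 485 kW
485 kW > 152.3 kW, so B is larger.
Final answer: B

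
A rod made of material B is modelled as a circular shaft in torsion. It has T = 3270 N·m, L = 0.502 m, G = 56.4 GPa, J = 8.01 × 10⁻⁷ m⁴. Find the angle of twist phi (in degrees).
Model: a circular shaft in torsion, so phi = (T·L) / (G·J).
Convert to SI units:
  G = 56.4 GPa = 5.64 × 10¹⁰ Pa
Substitute:
  phi = (3270 × 0.502) / ((5.64 × 10¹⁰) × (8.01 × 10⁻⁷))
  phi = 0.03634 rad
Convert to degrees: phi = 0.03634 × 180/π = 2.082°
Final answer: phi = 2.082°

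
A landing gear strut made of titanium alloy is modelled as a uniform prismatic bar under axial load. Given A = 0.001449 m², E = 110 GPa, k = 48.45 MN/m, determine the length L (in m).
Model: a uniform prismatic bar under axial load, so k = (A·E) / L.
Solve for L: L = (A·E) / k.
Convert to SI units:
  E = 110 GPa = 1.1 × 10¹¹ Pa
  k = 48.45 MN/m = 4.845 × 10⁷ N/m
Substitute:
  L = (0.001449 × (1.1 × 10¹¹)) / (4.845 × 10⁷)
  L = 3.29 m
Final answer: L = 3.29 m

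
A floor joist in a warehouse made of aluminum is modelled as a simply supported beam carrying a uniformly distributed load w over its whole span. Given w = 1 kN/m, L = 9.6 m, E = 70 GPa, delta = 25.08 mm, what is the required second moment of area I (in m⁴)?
Model: a simply supported beam carrying a uniformly distributed load w over its whole span, so delta = (5·w·L^4) / (384·E·I).
Solve for I: I = (5·w·L^4) / (384·delta·E).
Convert to SI units:
  w = 1 kN/m = 1000 N/m
  E = 70 GPa = 7 × 10¹⁰ Pa
  delta = 25.08 mm = 0.02508 m
Substitute:
  I = (5 × 1000 × 9.6^4) / (384 × 0.02508 × (7 × 10¹⁰))
  I = 6.299 × 10⁻⁵ m⁴
Final answer: I = 6.299 × 10⁻⁵ m⁴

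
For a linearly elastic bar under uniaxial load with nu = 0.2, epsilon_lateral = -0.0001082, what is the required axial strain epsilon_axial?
Model: a linearly elastic bar under uniaxial load, so epsilon_lateral = -nu·epsilon_axial.
Solve for epsilon_axial: epsilon_axial = -epsilon_lateral / nu.
Substitute:
  epsilon_axial = -(-0.0001082) / 0.2
  epsilon_axial = 0.000541
Final answer: epsilon_axial = 0.000541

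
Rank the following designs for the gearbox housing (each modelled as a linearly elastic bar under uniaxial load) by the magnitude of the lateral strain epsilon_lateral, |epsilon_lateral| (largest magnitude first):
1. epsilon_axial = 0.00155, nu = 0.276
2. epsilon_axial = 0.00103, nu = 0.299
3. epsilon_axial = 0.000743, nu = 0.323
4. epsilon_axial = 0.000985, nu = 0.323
Model: a linearly elastic bar under uniaxial load, so epsilon_lateral = -nu·epsilon_axial (SI units).
  Case 1: epsilon_lateral = -(0.276 × 0.00155) = -0.0004278
  Case 2: epsilon_lateral = -(0.299 × 0.00103) = -0.000308
  Case 3: epsilon_lateral = -(0.323 × 0.000743) = -0.00024
  Case 4: epsilon_lateral = -(0.323 × 0.000985) = -0.0003182
Ordering by |epsilon_lateral|: 0.0004278 (case 1) > 0.0003182 (case 4) > 0.000308 (case 2) > 0.00024 (case 3)
Final answer: 1, 4, 2, 3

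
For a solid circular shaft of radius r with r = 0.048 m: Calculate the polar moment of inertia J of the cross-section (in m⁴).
Model: a solid circular shaft of radius r, so J = (π·r^4) / 2.
Substitute:
  J = (π × 0.048^4) / 2
  J = 8.338 × 10⁻⁶ m⁴
Final answer: J = 8.338 × 10⁻⁶ m⁴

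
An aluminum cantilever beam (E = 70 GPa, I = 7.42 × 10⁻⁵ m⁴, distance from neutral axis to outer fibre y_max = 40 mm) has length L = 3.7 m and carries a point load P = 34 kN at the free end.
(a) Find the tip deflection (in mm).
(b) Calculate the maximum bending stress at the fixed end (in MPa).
(a) Tip deflection of a cantilever with an end point load: δ = P·L^3 / (3·E·I). Convert P = 34 kN = 34000 N, E = 70 GPa = 7 × 10¹⁰ Pa.
  δ = (34000 × 3.7^3) / (3 × (7 × 10¹⁰) × (7.42 × 10⁻⁵)) = 0.1105 m = 110.5 mm
(b) Maximum bending moment at the fixed end: M = P·L = 34000 × 3.7 = 125800 N·m. Convert y_max = 40 mm = 0.04 m.
  σ = M·y_max / I = (125800 × 0.04) / (7.42 × 10⁻⁵) = 6.782 × 10⁷ Pa = 67.82 MPa
Final answer: (a) δ = 110.5 mm, (b) σ = 67.82 MPa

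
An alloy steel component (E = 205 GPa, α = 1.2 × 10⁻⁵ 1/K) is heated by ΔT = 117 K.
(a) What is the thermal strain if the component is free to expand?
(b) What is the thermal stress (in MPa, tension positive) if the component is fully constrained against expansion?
(a) Free thermal strain ε_th = α·ΔT = (1.2 × 10⁻⁵) × 117 = 0.001404
(b) Fully constrained, the expansion is suppressed, so σ = -E·α·ΔT. Convert E = 205 GPa = 2.05 × 10¹¹ Pa.
  σ = -(2.05 × 10¹¹) × (1.2 × 10⁻⁵) × 117 = -2.878 × 10⁸ Pa = -287.8 MPa (compressive)
Final answer: (a) ε_th = 0.001404, (b) σ = -287.8 MPa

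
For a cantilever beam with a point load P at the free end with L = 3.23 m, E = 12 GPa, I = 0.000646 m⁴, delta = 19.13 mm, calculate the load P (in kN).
Model: a cantilever beam with a point load P at the free end, so delta = (P·L^3) / (3·E·I).
Solve for P: P = (3·delta·E·I) / L^3.
Convert to SI units:
  E = 12 GPa = 1.2 × 10¹⁰ Pa
  delta = 19.13 mm = 0.01913 m
Substitute:
  P = (3 × 0.01913 × (1.2 × 10¹⁰) × 0.000646) / 3.23^3
  P = 13200 N
Convert: P = 13200 N = 13.2 kN
Final answer: P = 13.2 kN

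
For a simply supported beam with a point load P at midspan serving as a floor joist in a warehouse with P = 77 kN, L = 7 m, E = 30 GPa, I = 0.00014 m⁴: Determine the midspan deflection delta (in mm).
Model: a simply supported beam with a point load P at midspan, so delta = (P·L^3) / (48·E·I).
Convert to SI units:
  P = 77 kN = 77000 N
  E = 30 GPa = 3 × 10¹⁰ Pa
Substitute:
  delta = (77000 × 7^3) / (48 × (3 × 10¹⁰) × 0.00014)
  delta = 0.131 m
Convert: delta = 0.131 m = 131 mm
Final answer: delta = 131 mm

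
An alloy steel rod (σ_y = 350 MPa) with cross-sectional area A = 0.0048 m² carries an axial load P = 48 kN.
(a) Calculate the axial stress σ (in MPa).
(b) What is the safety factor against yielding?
(a) Axial stress σ = P/A. Convert P = 48 kN = 48000 N.
  σ = 48000 / 0.0048 = 1 × 10⁷ Pa = 10 MPa
(b) Safety factor SF = σ_y/σ = 350 / 10 = 35
Final answer: (a) σ = 10 MPa, (b) SF = 35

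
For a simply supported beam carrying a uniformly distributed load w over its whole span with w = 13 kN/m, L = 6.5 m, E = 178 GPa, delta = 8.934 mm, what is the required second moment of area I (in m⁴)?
Model: a simply supported beam carrying a uniformly distributed load w over its whole span, so delta = (5·w·L^4) / (384·E·I).
Solve for I: I = (5·w·L^4) / (384·delta·E).
Convert to SI units:
  w = 13 kN/m = 13000 N/m
  E = 178 GPa = 1.78 × 10¹¹ Pa
  delta = 8.934 mm = 0.008934 m
Substitute:
  I = (5 × 13000 × 6.5^4) / (384 × 0.008934 × (1.78 × 10¹¹))
  I = 0.00019 m⁴
Final answer: I = 0.00019 m⁴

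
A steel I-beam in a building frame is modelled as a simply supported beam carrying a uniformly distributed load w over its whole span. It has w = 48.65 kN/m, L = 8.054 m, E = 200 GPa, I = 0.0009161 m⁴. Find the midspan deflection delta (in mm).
Model: a simply supported beam carrying a uniformly distributed load w over its whole span, so delta = (5·w·L^4) / (384·E·I).
Convert to SI units:
  w = 48.65 kN/m = 48650 N/m
  E = 200 GPa = 2 × 10¹¹ Pa
Substitute:
  delta = (5 × 48650 × 8.054^4) / (384 × (2 × 10¹¹) × 0.0009161)
  delta = 0.01455 m
Convert: delta = 0.01455 m = 14.55 mm
Final answer: delta = 14.55 mm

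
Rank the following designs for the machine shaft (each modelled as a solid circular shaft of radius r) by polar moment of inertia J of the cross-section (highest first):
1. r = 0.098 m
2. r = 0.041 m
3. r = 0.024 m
Model: a solid circular shaft of radius r, so J = (π·r^4) / 2 (SI units).
  Case 1: J = (π × 0.098^4) / 2 = 0.0001449 m⁴
  Case 2: J = (π × 0.041^4) / 2 = 4.439 × 10⁻⁶ m⁴
  Case 3: J = (π × 0.024^4) / 2 = 5.212 × 10⁻⁷ m⁴
Ordering: 0.0001449 m⁴ (case 1) > 4.439 × 10⁻⁶ m⁴ (case 2) > 5.212 × 10⁻⁷ m⁴ (case 3)
Final answer: 1, 2, 3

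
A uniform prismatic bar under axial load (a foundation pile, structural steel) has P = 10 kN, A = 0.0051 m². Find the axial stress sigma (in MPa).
Model: a uniform prismatic bar under axial load, so sigma = P / A.
Convert to SI units:
  P = 10 kN = 10000 N
Substitute:
  sigma = 10000 / 0.0051
  sigma = 1.961 × 10⁶ Pa
Convert: sigma = 1.961 × 10⁶ Pa = 1.961 MPa
Final answer: sigma = 1.961 MPa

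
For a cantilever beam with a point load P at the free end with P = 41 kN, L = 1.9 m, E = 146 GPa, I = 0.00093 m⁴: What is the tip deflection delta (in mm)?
Model: a cantilever beam with a point load P at the free end, so delta = (P·L^3) / (3·E·I).
Convert to SI units:
  P = 41 kN = 41000 N
  E = 146 GPa = 1.46 × 10¹¹ Pa
Substitute:
  delta = (41000 × 1.9^3) / (3 × (1.46 × 10¹¹) × 0.00093)
  delta = 0.0006904 m
Convert: delta = 0.0006904 m = 0.6904 mm
Final answer: delta = 0.6904 mm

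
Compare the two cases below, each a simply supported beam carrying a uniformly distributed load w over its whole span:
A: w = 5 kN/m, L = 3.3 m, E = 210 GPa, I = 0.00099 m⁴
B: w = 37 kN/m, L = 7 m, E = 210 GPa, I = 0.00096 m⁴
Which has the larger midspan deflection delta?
Model: a simply supported beam carrying a uniformly distributed load w over its whole span, so delta = (5·w·L^4) / (384·E·I) (SI units).
  A: delta = (5 × 5000 × 3.3^4) / (384 × (2.1 × 10¹¹) × 0.00099) = 3.714 × 10⁻⁵ m = 0.03714 mm
  B: delta = (5 × 37000 × 7^4) / (384 × (2.1 × 10¹¹) × 0.00096) = 0.005738 m = 5.738 mm
5.738 mm > 0.03714 mm, so B is larger.
Final answer: B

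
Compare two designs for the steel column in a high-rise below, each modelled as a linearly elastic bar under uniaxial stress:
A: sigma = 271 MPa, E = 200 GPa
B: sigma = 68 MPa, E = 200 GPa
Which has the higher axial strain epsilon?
Model: a linearly elastic bar under uniaxial stress, so epsilon = sigma / E (SI units).
  A: epsilon = (2.71 × 10⁸) / (2 × 10¹¹) = 0.001355
  B: epsilon = (6.8 × 10⁷) / (2 × 10¹¹) = 0.00034
0.001355 > 0.00034, so A is larger.
Final answer: A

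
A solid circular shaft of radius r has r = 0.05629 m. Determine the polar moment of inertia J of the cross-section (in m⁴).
Model: a solid circular shaft of radius r, so J = (π·r^4) / 2.
Substitute:
  J = (π × 0.05629^4) / 2
  J = 1.577 × 10⁻⁵ m⁴
Final answer: J = 1.577 × 10⁻⁵ m⁴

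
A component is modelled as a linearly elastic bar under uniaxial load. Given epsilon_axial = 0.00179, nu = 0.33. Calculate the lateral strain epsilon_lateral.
Model: a linearly elastic bar under uniaxial load, so epsilon_lateral = -nu·epsilon_axial.
Substitute:
  epsilon_lateral = -(0.33 × 0.00179)
  epsilon_lateral = -0.0005907
Final answer: epsilon_lateral = -0.0005907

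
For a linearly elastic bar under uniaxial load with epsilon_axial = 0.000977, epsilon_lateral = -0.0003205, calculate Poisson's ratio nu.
Model: a linearly elastic bar under uniaxial load, so epsilon_lateral = -nu·epsilon_axial.
Solve for nu: nu = -epsilon_lateral / epsilon_axial.
Substitute:
  nu = -(-0.0003205) / 0.000977
  nu = 0.328
Final answer: nu = 0.328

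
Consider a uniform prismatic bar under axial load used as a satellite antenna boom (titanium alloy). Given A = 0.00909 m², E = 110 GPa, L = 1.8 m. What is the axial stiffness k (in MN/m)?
Model: a uniform prismatic bar under axial load, so k = (A·E) / L.
Convert to SI units:
  E = 110 GPa = 1.1 × 10¹¹ Pa
Substitute:
  k = (0.00909 × (1.1 × 10¹¹)) / 1.8
  k = 5.555 × 10⁸ N/m
Convert: k = 5.555 × 10⁸ N/m = 555.5 MN/m
Final answer: k = 555.5 MN/m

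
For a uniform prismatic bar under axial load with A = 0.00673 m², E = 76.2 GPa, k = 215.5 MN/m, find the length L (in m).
Model: a uniform prismatic bar under axial load, so k = (A·E) / L.
Solve for L: L = (A·E) / k.
Convert to SI units:
  E = 76.2 GPa = 7.62 × 10¹⁰ Pa
  k = 215.5 MN/m = 2.155 × 10⁸ N/m
Substitute:
  L = (0.00673 × (7.62 × 10¹⁰)) / (2.155 × 10⁸)
  L = 2.38 m
Final answer: L = 2.38 m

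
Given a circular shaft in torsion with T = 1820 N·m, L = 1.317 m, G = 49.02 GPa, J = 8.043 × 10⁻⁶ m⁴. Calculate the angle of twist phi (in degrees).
Model: a circular shaft in torsion, so phi = (T·L) / (G·J).
Convert to SI units:
  G = 49.02 GPa = 4.902 × 10¹⁰ Pa
Substitute:
  phi = (1820 × 1.317) / ((4.902 × 10¹⁰) × (8.043 × 10⁻⁶))
  phi = 0.006079 rad
Convert to degrees: phi = 0.006079 × 180/π = 0.3483°
Final answer: phi = 0.3483°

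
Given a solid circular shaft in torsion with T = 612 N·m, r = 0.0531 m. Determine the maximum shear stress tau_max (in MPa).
Model: a solid circular shaft in torsion, so tau_max = (2·T) / (π·r^3).
Substitute:
  tau_max = (2 × 612) / (π × 0.0531^3)
  tau_max = 2.602 × 10⁶ Pa
Convert: tau_max = 2.602 × 10⁶ Pa = 2.602 MPa
Final answer: tau_max = 2.602 MPa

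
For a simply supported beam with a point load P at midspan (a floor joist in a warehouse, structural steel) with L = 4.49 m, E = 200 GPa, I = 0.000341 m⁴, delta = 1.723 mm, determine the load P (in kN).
Model: a simply supported beam with a point load P at midspan, so delta = (P·L^3) / (48·E·I).
Solve for P: P = (48·delta·E·I) / L^3.
Convert to SI units:
  E = 200 GPa = 2 × 10¹¹ Pa
  delta = 1.723 mm = 0.001723 m
Substitute:
  P = (48 × 0.001723 × (2 × 10¹¹) × 0.000341) / 4.49^3
  P = 62310 N
Convert: P = 62310 N = 62.31 kN
Final answer: P = 62.31 kN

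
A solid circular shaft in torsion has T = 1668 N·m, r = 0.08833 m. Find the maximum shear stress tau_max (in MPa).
Model: a solid circular shaft in torsion, so tau_max = (2·T) / (π·r^3).
Substitute:
  tau_max = (2 × 1668) / (π × 0.08833^3)
  tau_max = 1.541 × 10⁶ Pa
Convert: tau_max = 1.541 × 10⁶ Pa = 1.541 MPa
Final answer: tau_max = 1.541 MPa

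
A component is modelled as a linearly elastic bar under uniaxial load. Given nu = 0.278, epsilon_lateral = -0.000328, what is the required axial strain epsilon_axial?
Model: a linearly elastic bar under uniaxial load, so epsilon_lateral = -nu·epsilon_axial.
Solve for epsilon_axial: epsilon_axial = -epsilon_lateral / nu.
Substitute:
  epsilon_axial = -(-0.000328) / 0.278
  epsilon_axial = 0.00118
Final answer: epsilon_axial = 0.00118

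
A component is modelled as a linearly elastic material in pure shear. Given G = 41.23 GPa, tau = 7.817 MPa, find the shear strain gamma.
Model: a linearly elastic material in pure shear, so tau = G·gamma.
Solve for gamma: gamma = tau / G.
Convert to SI units:
  G = 41.23 GPa = 4.123 × 10¹⁰ Pa
  tau = 7.817 MPa = 7.817 × 10⁶ Pa
Substitute:
  gamma = (7.817 × 10⁶) / (4.123 × 10¹⁰)
  gamma = 0.0001896
Final answer: gamma = 0.0001896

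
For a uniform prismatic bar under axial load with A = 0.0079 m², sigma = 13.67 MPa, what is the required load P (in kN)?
Model: a uniform prismatic bar under axial load, so sigma = P / A.
Solve for P: P = sigma·A.
Convert to SI units:
  sigma = 13.67 MPa = 1.367 × 10⁷ Pa
Substitute:
  P = (1.367 × 10⁷) × 0.0079
  P = 108000 N
Convert: P = 108000 N = 108 kN
Final answer: P = 108 kN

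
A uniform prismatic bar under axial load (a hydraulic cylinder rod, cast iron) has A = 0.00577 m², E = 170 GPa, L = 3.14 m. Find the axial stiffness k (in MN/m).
Model: a uniform prismatic bar under axial load, so k = (A·E) / L.
Convert to SI units:
  E = 170 GPa = 1.7 × 10¹¹ Pa
Substitute:
  k = (0.00577 × (1.7 × 10¹¹)) / 3.14
  k = 3.124 × 10⁸ N/m
Convert: k = 3.124 × 10⁸ N/m = 312.4 MN/m
Final answer: k = 312.4 MN/m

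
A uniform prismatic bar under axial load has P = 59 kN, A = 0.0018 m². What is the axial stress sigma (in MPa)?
Model: a uniform prismatic bar under axial load, so sigma = P / A.
Convert to SI units:
  P = 59 kN = 59000 N
Substitute:
  sigma = 59000 / 0.0018
  sigma = 3.278 × 10⁷ Pa
Convert: sigma = 3.278 × 10⁷ Pa = 32.78 MPa
Final answer: sigma = 32.78 MPa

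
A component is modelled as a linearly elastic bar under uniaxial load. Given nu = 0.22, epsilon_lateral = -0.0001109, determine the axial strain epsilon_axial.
Model: a linearly elastic bar under uniaxial load, so epsilon_lateral = -nu·epsilon_axial.
Solve for epsilon_axial: epsilon_axial = -epsilon_lateral / nu.
Substitute:
  epsilon_axial = -(-0.0001109) / 0.22
  epsilon_axial = 0.0005041
Final answer: epsilon_axial = 0.0005041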